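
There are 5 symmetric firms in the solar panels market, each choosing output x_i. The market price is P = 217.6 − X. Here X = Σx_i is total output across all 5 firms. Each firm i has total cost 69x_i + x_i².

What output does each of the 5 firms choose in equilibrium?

18.575

A representative firm's profit is π_i = x_i(217.6 − X) − 69x_i − x_i², with X = x_i + Σ_{j≠i} x_j.
First-order condition: 148.6 − 4x_i − Σ_{j≠i} x_j = 0.
Imposing symmetry (x_j = x for all j) turns Σ_{j≠i} x_j into 4x, so 148.6 = 8x and x = 18.575.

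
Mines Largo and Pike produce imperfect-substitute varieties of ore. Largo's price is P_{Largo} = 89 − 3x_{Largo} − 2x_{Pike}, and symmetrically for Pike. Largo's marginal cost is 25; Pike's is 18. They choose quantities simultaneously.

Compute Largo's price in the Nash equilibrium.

Mine Largo's profit: π = x_{Largo}(89 − 3x_{Largo} − 2x_{Pike}) − 25x_{Largo}.
∂π/∂x_{Largo} = 64 − 6x_{Largo} − 2x_{Pike} = 0 ⇒ x_{Largo} = 32/3 − (1/3)x_{Pike}.
Similarly x_{Pike} = 71/6 − (1/3)x_{Largo}.
Plugging x_{Pike} into Largo's best response: x_{Largo} = 32/3 − (1/3)(71/6 − (1/3)x_{Largo}) ⇒ (8/9)x_{Largo} = 121/18, so x_{Largo} = 7.5625.
Then x_{Pike} = 71/6 − (1/3)·7.5625 = 9.3125.
P_{Largo} = 89 − 3·7.5625 − 2·9.3125 = 47.6875.

47.6875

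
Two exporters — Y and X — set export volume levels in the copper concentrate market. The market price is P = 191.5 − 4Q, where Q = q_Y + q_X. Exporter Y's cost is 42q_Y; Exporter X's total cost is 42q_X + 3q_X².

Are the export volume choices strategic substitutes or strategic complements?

strategic substitutes

Exporter Y's profit: π = q_Y(191.5 − 4(q_Y + q_X)) − 42q_Y.
∂π/∂q_Y = 149.5 − 8q_Y − 4q_X = 0, so q_Y = 18.6875 − 0.5q_X.
The best-response slope dq_Y/dq_X = −0.5 < 0: the reaction function is downward-sloping, so the choices are strategic substitutes.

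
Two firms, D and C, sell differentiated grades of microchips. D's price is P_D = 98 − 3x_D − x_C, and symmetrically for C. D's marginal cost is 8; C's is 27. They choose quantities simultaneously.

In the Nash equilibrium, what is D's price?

48.2

Firm D's profit: π = x_D(98 − 3x_D − x_C) − 8x_D.
∂π/∂x_D = 90 − 6x_D − x_C = 0 ⇒ x_D = 15 − (1/6)x_C.
Similarly x_C = 71/6 − (1/6)x_D.
Solving the two reaction functions simultaneously: (1 − (−1/6)(−1/6))x_D = 15 − (1/6)·(71/6), so (35/36)x_D = 469/36 and x_D = 13.4.
Then x_C = 71/6 − (1/6)·13.4 = 9.6.
P_D = 98 − 3·13.4 − 9.6 = 48.2.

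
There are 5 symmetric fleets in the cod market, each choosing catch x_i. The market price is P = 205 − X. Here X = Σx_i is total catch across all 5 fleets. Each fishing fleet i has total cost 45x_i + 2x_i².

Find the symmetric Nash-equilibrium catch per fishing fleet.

16

A representative fishing fleet's profit is π_i = x_i(205 − X) − 45x_i − 2x_i², with X = x_i + Σ_{j≠i} x_j.
First-order condition: 160 − 6x_i − Σ_{j≠i} x_j = 0.
With identical fishing fleets, set every x_j = x: then 160 − 6x − 4x = 0, i.e. x = 160/10 = 16.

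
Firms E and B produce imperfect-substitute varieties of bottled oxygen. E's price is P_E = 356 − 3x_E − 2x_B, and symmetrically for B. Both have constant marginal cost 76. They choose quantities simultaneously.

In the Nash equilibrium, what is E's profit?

3675

Firm E's profit: π = x_E(356 − 3x_E − 2x_B) − 76x_E.
∂π/∂x_E = 280 − 6x_E − 2x_B = 0 ⇒ x_E = 140/3 − (1/3)x_B.
The game is symmetric, so in equilibrium x_B = x_E: the reaction function gives (4/3)x_E = 140/3, hence x_E = 35.
P_E = 356 − 3·35 − 2·35 = 181.
Profit = (181 − 76)·35 = 3675.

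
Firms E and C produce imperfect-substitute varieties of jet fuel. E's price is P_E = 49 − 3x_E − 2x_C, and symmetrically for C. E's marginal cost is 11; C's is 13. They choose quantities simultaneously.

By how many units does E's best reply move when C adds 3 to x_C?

-1

Firm E's profit: π = x_E(49 − 3x_E − 2x_C) − 11x_E.
∂π/∂x_E = 38 − 6x_E − 2x_C = 0 ⇒ x_E = 19/3 − (1/3)x_C.
The reaction-function slope is −1/3, so a 3-unit rise in x_C moves x_E by −1/3 × 3 = −1. E's best response falls — the actions are strategic substitutes.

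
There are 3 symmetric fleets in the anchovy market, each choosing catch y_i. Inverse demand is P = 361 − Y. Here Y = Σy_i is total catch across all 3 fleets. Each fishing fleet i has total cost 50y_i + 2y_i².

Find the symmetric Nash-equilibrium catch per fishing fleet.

A representative fishing fleet's profit is π_i = y_i(361 − Y) − 50y_i − 2y_i², with Y = y_i + Σ_{j≠i} y_j.
First-order condition: 311 − 6y_i − Σ_{j≠i} y_j = 0.
In a symmetric equilibrium every fishing fleet chooses the same y, so Σ_{j≠i} y_j = 2y. The condition becomes 311 − 8y = 0, giving y = 311/8 = 38.875.

38.875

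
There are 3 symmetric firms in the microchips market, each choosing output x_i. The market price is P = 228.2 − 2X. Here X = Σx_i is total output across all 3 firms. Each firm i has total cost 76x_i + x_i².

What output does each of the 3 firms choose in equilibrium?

A representative firm's profit is π_i = x_i(228.2 − 2X) − 76x_i − x_i², with X = x_i + Σ_{j≠i} x_j.
First-order condition: 152.2 − 6x_i − 2Σ_{j≠i} x_j = 0.
Imposing symmetry (x_j = x for all j) turns Σ_{j≠i} x_j into 2x, so 152.2 = 10x and x = 15.22.

15.22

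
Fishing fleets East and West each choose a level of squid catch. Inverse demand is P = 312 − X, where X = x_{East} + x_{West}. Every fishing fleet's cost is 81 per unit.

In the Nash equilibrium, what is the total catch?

154

Fishing fleet East's profit: π = x_{East}(312 − (x_{East} + x_{West})) − 81x_{East}.
∂π/∂x_{East} = 231 − 2x_{East} − x_{West} = 0, so x_{East} = 115.5 − 0.5x_{West}.
Setting x_{East} = x_{West} in the reaction function: x_{East} = 115.5 − 0.5x_{East}, so x_{East} = 115.5 / 1.5 = 77.
Total catch: 77 + 77 = 154.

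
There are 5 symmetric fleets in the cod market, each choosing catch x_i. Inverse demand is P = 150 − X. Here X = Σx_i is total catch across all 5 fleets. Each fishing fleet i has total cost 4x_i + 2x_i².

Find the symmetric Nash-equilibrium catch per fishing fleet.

A representative fishing fleet's profit is π_i = x_i(150 − X) − 4x_i − 2x_i², with X = x_i + Σ_{j≠i} x_j.
First-order condition: 146 − 6x_i − Σ_{j≠i} x_j = 0.
Imposing symmetry (x_j = x for all j) turns Σ_{j≠i} x_j into 4x, so 146 = 10x and x = 14.6.

14.6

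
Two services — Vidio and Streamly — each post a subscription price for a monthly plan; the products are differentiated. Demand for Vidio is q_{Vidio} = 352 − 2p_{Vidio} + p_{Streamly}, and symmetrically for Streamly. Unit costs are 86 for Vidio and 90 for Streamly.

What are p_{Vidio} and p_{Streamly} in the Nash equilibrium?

Vidio's profit: π = (p_{Vidio} − 86)(352 − 2p_{Vidio} + p_{Streamly}).
∂π/∂p_{Vidio} = 524 − 4p_{Vidio} + p_{Streamly} = 0 ⇒ p_{Vidio} = 131 + 0.25p_{Streamly}.
Similarly p_{Streamly} = 133 + 0.25p_{Vidio}.
Substituting the second reaction function into the first: p_{Vidio} = 131 + 0.25(133 + 0.25p_{Vidio}), which gives 0.9375p_{Vidio} = 164.25 ⇒ p_{Vidio} = 175.2.
Then p_{Streamly} = 133 + 0.25·175.2 = 176.8.

175.2, 176.8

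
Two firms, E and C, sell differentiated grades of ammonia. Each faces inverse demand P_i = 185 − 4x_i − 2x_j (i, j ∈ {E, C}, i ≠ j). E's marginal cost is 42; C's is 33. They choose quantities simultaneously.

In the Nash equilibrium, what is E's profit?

Firm E's profit: π = x_E(185 − 4x_E − 2x_C) − 42x_E.
∂π/∂x_E = 143 − 8x_E − 2x_C = 0 ⇒ x_E = 17.875 − 0.25x_C.
Similarly x_C = 19 − 0.25x_E.
Plugging x_C into E's best response: x_E = 17.875 − 0.25(19 − 0.25x_E) ⇒ 0.9375x_E = 13.125, so x_E = 14.
Then x_C = 19 − 0.25·14 = 15.5.
P_E = 185 − 4·14 − 2·15.5 = 98.
Profit = (98 − 42)·14 = 784.

784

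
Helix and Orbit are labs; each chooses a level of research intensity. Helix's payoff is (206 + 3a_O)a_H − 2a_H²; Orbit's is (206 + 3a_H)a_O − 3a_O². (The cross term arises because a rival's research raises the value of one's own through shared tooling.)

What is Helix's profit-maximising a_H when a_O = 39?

80.75

Expanding Helix's payoff: 206a_H + 3a_Oa_H − 2a_H².
∂π/∂a_H = 206 + 3a_O − 4a_H = 0, so a_H = 51.5 + 0.75a_O.
At a_O = 39: a_H = 51.5 + 0.75·39 = 80.75.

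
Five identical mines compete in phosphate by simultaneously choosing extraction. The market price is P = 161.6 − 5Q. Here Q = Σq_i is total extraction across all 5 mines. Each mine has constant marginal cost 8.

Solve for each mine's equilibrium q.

A representative mine's profit is π_i = q_i(161.6 − 5Q) − 8q_i, with Q = q_i + Σ_{j≠i} q_j.
First-order condition: 153.6 − 10q_i − 5Σ_{j≠i} q_j = 0.
Imposing symmetry (q_j = q for all j) turns Σ_{j≠i} q_j into 4q, so 153.6 = 30q and q = 5.12.

5.12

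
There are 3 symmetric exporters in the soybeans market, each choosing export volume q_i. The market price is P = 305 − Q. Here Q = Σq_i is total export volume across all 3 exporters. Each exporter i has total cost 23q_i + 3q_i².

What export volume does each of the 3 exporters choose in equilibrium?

A representative exporter's profit is π_i = q_i(305 − Q) − 23q_i − 3q_i², with Q = q_i + Σ_{j≠i} q_j.
First-order condition: 282 − 8q_i − Σ_{j≠i} q_j = 0.
In a symmetric equilibrium every exporter chooses the same q, so Σ_{j≠i} q_j = 2q. The condition becomes 282 − 10q = 0, giving q = 282/10 = 28.2.

28.2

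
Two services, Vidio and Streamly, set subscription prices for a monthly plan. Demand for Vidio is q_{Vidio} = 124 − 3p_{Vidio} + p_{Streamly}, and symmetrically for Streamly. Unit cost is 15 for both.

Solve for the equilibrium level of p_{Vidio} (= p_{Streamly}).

Vidio's profit: π = (p_{Vidio} − 15)(124 − 3p_{Vidio} + p_{Streamly}).
∂π/∂p_{Vidio} = 169 − 6p_{Vidio} + p_{Streamly} = 0 ⇒ p_{Vidio} = 169/6 + (1/6)p_{Streamly}.
By symmetry p_{Streamly} = p_{Vidio}; substituting into the reaction function, (5/6)p_{Vidio} = 169/6 and p_{Vidio} = 33.8.

33.8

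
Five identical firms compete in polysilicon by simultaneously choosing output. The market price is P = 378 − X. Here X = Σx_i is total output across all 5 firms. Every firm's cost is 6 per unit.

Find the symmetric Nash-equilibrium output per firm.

A representative firm's profit is π_i = x_i(378 − X) − 6x_i, with X = x_i + Σ_{j≠i} x_j.
First-order condition: 372 − 2x_i − Σ_{j≠i} x_j = 0.
With identical firms, set every x_j = x: then 372 − 2x − 4x = 0, i.e. x = 372/6 = 62.

62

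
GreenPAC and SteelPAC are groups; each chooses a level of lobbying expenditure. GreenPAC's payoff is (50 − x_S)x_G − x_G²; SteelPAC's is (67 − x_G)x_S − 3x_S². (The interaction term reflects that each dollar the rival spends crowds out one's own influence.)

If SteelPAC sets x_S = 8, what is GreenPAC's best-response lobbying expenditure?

21

Expanding GreenPAC's payoff: 50x_G − x_Sx_G − x_G².
∂π/∂x_G = 50 − x_S − 2x_G = 0, so x_G = 25 − 0.5x_S.
At x_S = 8: x_G = 25 − 0.5·8 = 21.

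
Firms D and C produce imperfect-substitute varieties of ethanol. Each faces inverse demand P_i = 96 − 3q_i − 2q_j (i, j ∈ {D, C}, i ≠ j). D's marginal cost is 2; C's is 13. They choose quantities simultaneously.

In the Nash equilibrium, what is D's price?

Firm D's profit: π = q_D(96 − 3q_D − 2q_C) − 2q_D.
∂π/∂q_D = 94 − 6q_D − 2q_C = 0 ⇒ q_D = 47/3 − (1/3)q_C.
Similarly q_C = 83/6 − (1/3)q_D.
Solving the two reaction functions simultaneously: (1 − (−1/3)(−1/3))q_D = 47/3 − (1/3)·(83/6), so (8/9)q_D = 199/18 and q_D = 12.4375.
Then q_C = 83/6 − (1/3)·12.4375 = 9.6875.
P_D = 96 − 3·12.4375 − 2·9.6875 = 39.3125.

39.3125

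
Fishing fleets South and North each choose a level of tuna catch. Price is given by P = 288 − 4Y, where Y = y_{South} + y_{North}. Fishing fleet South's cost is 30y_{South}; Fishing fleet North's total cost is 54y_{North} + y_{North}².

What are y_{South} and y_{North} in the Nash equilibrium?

Fishing fleet South's profit: π = y_{South}(288 − 4(y_{South} + y_{North})) − 30y_{South}.
∂π/∂y_{South} = 258 − 8y_{South} − 4y_{North} = 0, so y_{South} = 32.25 − 0.5y_{North}.
For North: ∂π/∂y_{North} = 234 − 10y_{North} − 4y_{South} = 0 ⇒ y_{North} = 23.4 − 0.4y_{South}.
Solving the two reaction functions simultaneously: (1 − (−0.5)(−0.4))y_{South} = 32.25 − 0.5·23.4, so 0.8y_{South} = 20.55 and y_{South} = 25.6875.
Then y_{North} = 23.4 − 0.4·25.6875 = 13.125.

25.6875, 13.125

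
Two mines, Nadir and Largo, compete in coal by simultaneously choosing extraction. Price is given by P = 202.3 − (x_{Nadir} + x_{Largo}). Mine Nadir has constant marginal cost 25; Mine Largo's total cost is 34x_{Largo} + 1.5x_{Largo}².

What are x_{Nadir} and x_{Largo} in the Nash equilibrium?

79.8, 17.7

Mine Nadir's profit: π = x_{Nadir}(202.3 − (x_{Nadir} + x_{Largo})) − 25x_{Nadir}.
∂π/∂x_{Nadir} = 177.3 − 2x_{Nadir} − x_{Largo} = 0, so x_{Nadir} = 88.65 − 0.5x_{Largo}.
For Largo: ∂π/∂x_{Largo} = 168.3 − 5x_{Largo} − x_{Nadir} = 0 ⇒ x_{Largo} = 33.66 − 0.2x_{Nadir}.
Substituting the second reaction function into the first: x_{Nadir} = 88.65 − 0.5(33.66 − 0.2x_{Nadir}), which gives 0.9x_{Nadir} = 71.82 ⇒ x_{Nadir} = 79.8.
Then x_{Largo} = 33.66 − 0.2·79.8 = 17.7.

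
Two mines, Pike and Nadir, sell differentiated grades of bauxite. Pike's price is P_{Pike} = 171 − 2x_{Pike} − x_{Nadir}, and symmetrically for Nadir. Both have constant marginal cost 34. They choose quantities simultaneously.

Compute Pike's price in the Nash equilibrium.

88.8

Mine Pike's profit: π = x_{Pike}(171 − 2x_{Pike} − x_{Nadir}) − 34x_{Pike}.
∂π/∂x_{Pike} = 137 − 4x_{Pike} − x_{Nadir} = 0 ⇒ x_{Pike} = 34.25 − 0.25x_{Nadir}.
By symmetry x_{Nadir} = x_{Pike}; substituting into the reaction function, 1.25x_{Pike} = 34.25 and x_{Pike} = 27.4.
P_{Pike} = 171 − 2·27.4 − 27.4 = 88.8.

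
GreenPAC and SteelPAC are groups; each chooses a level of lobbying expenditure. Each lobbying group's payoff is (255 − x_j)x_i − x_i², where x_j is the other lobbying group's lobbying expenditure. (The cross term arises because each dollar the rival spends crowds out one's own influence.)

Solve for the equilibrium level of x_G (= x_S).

85

GreenPAC's payoff is (255 − x_S)x_G − x_G².
∂π/∂x_G = 255 − x_S − 2x_G = 0, so x_G = 127.5 − 0.5x_S.
Setting x_G = x_S in the reaction function: x_G = 127.5 − 0.5x_G, so x_G = 127.5 / 1.5 = 85.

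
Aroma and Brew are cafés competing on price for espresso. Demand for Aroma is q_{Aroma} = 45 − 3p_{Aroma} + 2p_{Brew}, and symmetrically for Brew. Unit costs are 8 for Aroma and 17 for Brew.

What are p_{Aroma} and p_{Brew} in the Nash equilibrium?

18.9375, 22.3125

Aroma's profit: π = (p_{Aroma} − 8)(45 − 3p_{Aroma} + 2p_{Brew}).
∂π/∂p_{Aroma} = 69 − 6p_{Aroma} + 2p_{Brew} = 0 ⇒ p_{Aroma} = 11.5 + (1/3)p_{Brew}.
Similarly p_{Brew} = 16 + (1/3)p_{Aroma}.
Plugging p_{Brew} into Aroma's best response: p_{Aroma} = 11.5 + (1/3)(16 + (1/3)p_{Aroma}) ⇒ (8/9)p_{Aroma} = 101/6, so p_{Aroma} = 18.9375.
Then p_{Brew} = 16 + (1/3)·18.9375 = 22.3125.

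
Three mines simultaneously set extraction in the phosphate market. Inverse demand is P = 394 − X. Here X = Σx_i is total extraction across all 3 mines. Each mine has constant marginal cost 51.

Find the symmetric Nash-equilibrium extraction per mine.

A representative mine's profit is π_i = x_i(394 − X) − 51x_i, with X = x_i + Σ_{j≠i} x_j.
First-order condition: 343 − 2x_i − Σ_{j≠i} x_j = 0.
In a symmetric equilibrium every mine chooses the same x, so Σ_{j≠i} x_j = 2x. The condition becomes 343 − 4x = 0, giving x = 343/4 = 85.75.

85.75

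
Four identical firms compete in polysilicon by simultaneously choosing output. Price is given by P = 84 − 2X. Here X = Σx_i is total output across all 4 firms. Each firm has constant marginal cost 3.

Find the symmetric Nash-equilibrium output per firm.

A representative firm's profit is π_i = x_i(84 − 2X) − 3x_i, with X = x_i + Σ_{j≠i} x_j.
First-order condition: 81 − 4x_i − 2Σ_{j≠i} x_j = 0.
In a symmetric equilibrium every firm chooses the same x, so Σ_{j≠i} x_j = 3x. The condition becomes 81 − 10x = 0, giving x = 81/10 = 8.1.

8.1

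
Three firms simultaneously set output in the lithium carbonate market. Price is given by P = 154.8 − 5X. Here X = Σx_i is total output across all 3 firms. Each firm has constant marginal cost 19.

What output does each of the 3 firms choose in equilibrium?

A representative firm's profit is π_i = x_i(154.8 − 5X) − 19x_i, with X = x_i + Σ_{j≠i} x_j.
First-order condition: 135.8 − 10x_i − 5Σ_{j≠i} x_j = 0.
With identical firms, set every x_j = x: then 135.8 − 10x − 10x = 0, i.e. x = 135.8/20 = 6.79.

6.79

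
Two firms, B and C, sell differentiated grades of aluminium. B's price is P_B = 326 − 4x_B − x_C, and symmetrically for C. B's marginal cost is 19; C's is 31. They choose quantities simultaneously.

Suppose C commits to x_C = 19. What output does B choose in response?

36

Firm B's profit: π = x_B(326 − 4x_B − x_C) − 19x_B.
∂π/∂x_B = 307 − 8x_B − x_C = 0 ⇒ x_B = 38.375 − 0.125x_C.
At x_C = 19: x_B = 38.375 − 0.125·19 = 36.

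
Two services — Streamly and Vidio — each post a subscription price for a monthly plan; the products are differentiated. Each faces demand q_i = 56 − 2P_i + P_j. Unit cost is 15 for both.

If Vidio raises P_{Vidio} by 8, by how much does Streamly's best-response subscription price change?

2

Streamly's profit: π = (P_{Streamly} − 15)(56 − 2P_{Streamly} + P_{Vidio}).
∂π/∂P_{Streamly} = 86 − 4P_{Streamly} + P_{Vidio} = 0 ⇒ P_{Streamly} = 21.5 + 0.25P_{Vidio}.
The reaction-function slope is 0.25, so an 8-unit rise in P_{Vidio} moves P_{Streamly} by 0.25 × 8 = 2. Streamly's best response rises — the actions are strategic complements.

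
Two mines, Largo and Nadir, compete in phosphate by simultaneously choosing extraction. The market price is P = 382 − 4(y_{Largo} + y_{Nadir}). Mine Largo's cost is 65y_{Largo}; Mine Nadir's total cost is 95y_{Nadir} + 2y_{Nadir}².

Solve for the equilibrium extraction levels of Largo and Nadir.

Mine Largo's profit: π = y_{Largo}(382 − 4(y_{Largo} + y_{Nadir})) − 65y_{Largo}.
∂π/∂y_{Largo} = 317 − 8y_{Largo} − 4y_{Nadir} = 0, so y_{Largo} = 39.625 − 0.5y_{Nadir}.
For Nadir: ∂π/∂y_{Nadir} = 287 − 12y_{Nadir} − 4y_{Largo} = 0 ⇒ y_{Nadir} = 287/12 − (1/3)y_{Largo}.
Substituting the second reaction function into the first: y_{Largo} = 39.625 − 0.5(287/12 − (1/3)y_{Largo}), which gives (5/6)y_{Largo} = 83/3 ⇒ y_{Largo} = 33.2.
Then y_{Nadir} = 287/12 − (1/3)·33.2 = 12.85.

33.2, 12.85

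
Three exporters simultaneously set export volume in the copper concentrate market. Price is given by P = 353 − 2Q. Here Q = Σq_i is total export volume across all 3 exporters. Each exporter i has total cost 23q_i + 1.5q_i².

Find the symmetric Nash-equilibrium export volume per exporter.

A representative exporter's profit is π_i = q_i(353 − 2Q) − 23q_i − 1.5q_i², with Q = q_i + Σ_{j≠i} q_j.
First-order condition: 330 − 7q_i − 2Σ_{j≠i} q_j = 0.
With identical exporters, set every q_j = q: then 330 − 7q − 4q = 0, i.e. q = 330/11 = 30.

30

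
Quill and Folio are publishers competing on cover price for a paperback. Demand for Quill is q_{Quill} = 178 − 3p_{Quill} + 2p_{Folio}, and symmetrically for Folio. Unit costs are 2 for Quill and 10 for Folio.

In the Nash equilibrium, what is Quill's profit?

Quill's profit: π = (p_{Quill} − 2)(178 − 3p_{Quill} + 2p_{Folio}).
∂π/∂p_{Quill} = 184 − 6p_{Quill} + 2p_{Folio} = 0 ⇒ p_{Quill} = 92/3 + (1/3)p_{Folio}.
Similarly p_{Folio} = 104/3 + (1/3)p_{Quill}.
Plugging p_{Folio} into Quill's best response: p_{Quill} = 92/3 + (1/3)(104/3 + (1/3)p_{Quill}) ⇒ (8/9)p_{Quill} = 380/9, so p_{Quill} = 47.5.
Then p_{Folio} = 104/3 + (1/3)·47.5 = 50.5.
q_{Quill} = 178 − 3·47.5 + 2·50.5 = 136.5.
Profit = (47.5 − 2)·136.5 = 6210.75.

6210.75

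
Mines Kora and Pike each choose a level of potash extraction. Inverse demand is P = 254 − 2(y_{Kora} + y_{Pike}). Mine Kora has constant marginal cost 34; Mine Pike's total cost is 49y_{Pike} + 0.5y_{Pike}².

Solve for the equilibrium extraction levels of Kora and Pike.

Mine Kora's profit: π = y_{Kora}(254 − 2(y_{Kora} + y_{Pike})) − 34y_{Kora}.
∂π/∂y_{Kora} = 220 − 4y_{Kora} − 2y_{Pike} = 0, so y_{Kora} = 55 − 0.5y_{Pike}.
For Pike: ∂π/∂y_{Pike} = 205 − 5y_{Pike} − 2y_{Kora} = 0 ⇒ y_{Pike} = 41 − 0.4y_{Kora}.
Plugging y_{Pike} into Kora's best response: y_{Kora} = 55 − 0.5(41 − 0.4y_{Kora}) ⇒ 0.8y_{Kora} = 34.5, so y_{Kora} = 43.125.
Then y_{Pike} = 41 − 0.4·43.125 = 23.75.

43.125, 23.75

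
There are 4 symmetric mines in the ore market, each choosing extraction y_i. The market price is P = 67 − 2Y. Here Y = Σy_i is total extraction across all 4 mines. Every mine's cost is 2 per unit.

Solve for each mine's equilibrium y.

A representative mine's profit is π_i = y_i(67 − 2Y) − 2y_i, with Y = y_i + Σ_{j≠i} y_j.
First-order condition: 65 − 4y_i − 2Σ_{j≠i} y_j = 0.
Imposing symmetry (y_j = y for all j) turns Σ_{j≠i} y_j into 3y, so 65 = 10y and y = 6.5.

6.5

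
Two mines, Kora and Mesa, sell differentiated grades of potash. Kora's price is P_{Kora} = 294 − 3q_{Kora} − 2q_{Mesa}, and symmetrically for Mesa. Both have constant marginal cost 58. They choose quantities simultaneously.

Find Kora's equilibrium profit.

Mine Kora's profit: π = q_{Kora}(294 − 3q_{Kora} − 2q_{Mesa}) − 58q_{Kora}.
∂π/∂q_{Kora} = 236 − 6q_{Kora} − 2q_{Mesa} = 0 ⇒ q_{Kora} = 118/3 − (1/3)q_{Mesa}.
The game is symmetric, so in equilibrium q_{Mesa} = q_{Kora}: the reaction function gives (4/3)q_{Kora} = 118/3, hence q_{Kora} = 29.5.
P_{Kora} = 294 − 3·29.5 − 2·29.5 = 146.5.
Profit = (146.5 − 58)·29.5 = 2610.75.

2610.75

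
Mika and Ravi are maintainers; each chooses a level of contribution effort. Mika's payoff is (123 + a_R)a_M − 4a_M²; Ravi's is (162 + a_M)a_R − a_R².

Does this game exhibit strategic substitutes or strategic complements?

Expanding Mika's payoff: 123a_M + a_Ra_M − 4a_M².
∂π/∂a_M = 123 + a_R − 8a_M = 0, so a_M = 15.375 + 0.125a_R.
The best-response slope da_M/da_R = 0.125 > 0: the reaction function is upward-sloping, so the choices are strategic complements.

strategic complements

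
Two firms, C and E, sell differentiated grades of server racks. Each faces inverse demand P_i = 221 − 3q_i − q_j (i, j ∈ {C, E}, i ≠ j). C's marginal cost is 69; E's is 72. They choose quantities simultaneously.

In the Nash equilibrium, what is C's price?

Firm C's profit: π = q_C(221 − 3q_C − q_E) − 69q_C.
∂π/∂q_C = 152 − 6q_C − q_E = 0 ⇒ q_C = 76/3 − (1/6)q_E.
Similarly q_E = 149/6 − (1/6)q_C.
Substituting the second reaction function into the first: q_C = 76/3 − (1/6)(149/6 − (1/6)q_C), which gives (35/36)q_C = 763/36 ⇒ q_C = 21.8.
Then q_E = 149/6 − (1/6)·21.8 = 21.2.
P_C = 221 − 3·21.8 − 21.2 = 134.4.

134.4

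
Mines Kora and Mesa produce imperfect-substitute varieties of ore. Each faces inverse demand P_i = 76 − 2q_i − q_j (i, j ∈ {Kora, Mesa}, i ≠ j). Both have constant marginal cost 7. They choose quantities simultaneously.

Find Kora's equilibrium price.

34.6

Mine Kora's profit: π = q_{Kora}(76 − 2q_{Kora} − q_{Mesa}) − 7q_{Kora}.
∂π/∂q_{Kora} = 69 − 4q_{Kora} − q_{Mesa} = 0 ⇒ q_{Kora} = 17.25 − 0.25q_{Mesa}.
By symmetry q_{Mesa} = q_{Kora}; substituting into the reaction function, 1.25q_{Kora} = 17.25 and q_{Kora} = 13.8.
P_{Kora} = 76 − 2·13.8 − 13.8 = 34.6.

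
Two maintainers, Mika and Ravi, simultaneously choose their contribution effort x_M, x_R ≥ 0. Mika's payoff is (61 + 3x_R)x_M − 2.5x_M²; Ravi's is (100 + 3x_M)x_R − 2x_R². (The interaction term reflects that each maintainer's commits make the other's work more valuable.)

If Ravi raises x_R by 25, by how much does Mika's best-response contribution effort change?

Expanding Mika's payoff: 61x_M + 3x_Rx_M − 2.5x_M².
∂π/∂x_M = 61 + 3x_R − 5x_M = 0, so x_M = 12.2 + 0.6x_R.
The reaction-function slope is 0.6, so a 25-unit rise in x_R moves x_M by 0.6 × 25 = 15. Mika's best response rises — the actions are strategic complements.

15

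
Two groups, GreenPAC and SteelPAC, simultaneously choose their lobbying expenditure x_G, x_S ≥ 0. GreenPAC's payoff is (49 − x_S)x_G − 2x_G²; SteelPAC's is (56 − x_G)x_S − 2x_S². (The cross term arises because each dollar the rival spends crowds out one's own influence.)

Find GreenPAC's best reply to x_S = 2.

Expanding GreenPAC's payoff: 49x_G − x_Sx_G − 2x_G².
∂π/∂x_G = 49 − x_S − 4x_G = 0, so x_G = 12.25 − 0.25x_S.
At x_S = 2: x_G = 12.25 − 0.25·2 = 11.75.

11.75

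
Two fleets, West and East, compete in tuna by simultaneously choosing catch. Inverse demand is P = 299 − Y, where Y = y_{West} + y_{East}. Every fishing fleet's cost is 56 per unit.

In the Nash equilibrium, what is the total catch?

Fishing fleet West's profit: π = y_{West}(299 − (y_{West} + y_{East})) − 56y_{West}.
∂π/∂y_{West} = 243 − 2y_{West} − y_{East} = 0, so y_{West} = 121.5 − 0.5y_{East}.
By symmetry y_{East} = y_{West}; substituting into the reaction function, 1.5y_{West} = 121.5 and y_{West} = 81.
Total catch: 81 + 81 = 162.

162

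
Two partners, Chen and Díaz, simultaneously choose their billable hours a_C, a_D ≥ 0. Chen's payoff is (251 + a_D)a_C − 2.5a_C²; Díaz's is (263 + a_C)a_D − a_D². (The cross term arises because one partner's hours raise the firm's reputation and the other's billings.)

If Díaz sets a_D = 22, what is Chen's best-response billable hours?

54.6

Expanding Chen's payoff: 251a_C + a_Da_C − 2.5a_C².
∂π/∂a_C = 251 + a_D − 5a_C = 0, so a_C = 50.2 + 0.2a_D.
At a_D = 22: a_C = 50.2 + 0.2·22 = 54.6.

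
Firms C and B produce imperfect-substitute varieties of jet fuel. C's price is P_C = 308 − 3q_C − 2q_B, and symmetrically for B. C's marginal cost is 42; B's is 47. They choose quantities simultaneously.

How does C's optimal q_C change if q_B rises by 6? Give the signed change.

Firm C's profit: π = q_C(308 − 3q_C − 2q_B) − 42q_C.
∂π/∂q_C = 266 − 6q_C − 2q_B = 0 ⇒ q_C = 133/3 − (1/3)q_B.
The reaction-function slope is −1/3, so a 6-unit rise in q_B moves q_C by −1/3 × 6 = −2. C's best response falls — the actions are strategic substitutes.

-2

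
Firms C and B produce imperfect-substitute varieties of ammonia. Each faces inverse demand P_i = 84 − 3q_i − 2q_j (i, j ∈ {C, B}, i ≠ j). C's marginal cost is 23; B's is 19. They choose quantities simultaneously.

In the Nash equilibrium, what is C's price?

45.125

Firm C's profit: π = q_C(84 − 3q_C − 2q_B) − 23q_C.
∂π/∂q_C = 61 − 6q_C − 2q_B = 0 ⇒ q_C = 61/6 − (1/3)q_B.
Similarly q_B = 65/6 − (1/3)q_C.
Plugging q_B into C's best response: q_C = 61/6 − (1/3)(65/6 − (1/3)q_C) ⇒ (8/9)q_C = 59/9, so q_C = 7.375.
Then q_B = 65/6 − (1/3)·7.375 = 8.375.
P_C = 84 − 3·7.375 − 2·8.375 = 45.125.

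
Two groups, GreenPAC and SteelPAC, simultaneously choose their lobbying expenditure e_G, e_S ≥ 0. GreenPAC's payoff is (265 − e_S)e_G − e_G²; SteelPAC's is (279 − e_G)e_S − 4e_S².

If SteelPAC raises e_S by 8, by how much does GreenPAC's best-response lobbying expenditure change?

-4

Expanding GreenPAC's payoff: 265e_G − e_Se_G − e_G².
∂π/∂e_G = 265 − e_S − 2e_G = 0, so e_G = 132.5 − 0.5e_S.
The reaction-function slope is −0.5, so an 8-unit rise in e_S moves e_G by −0.5 × 8 = −4. GreenPAC's best response falls — the actions are strategic substitutes.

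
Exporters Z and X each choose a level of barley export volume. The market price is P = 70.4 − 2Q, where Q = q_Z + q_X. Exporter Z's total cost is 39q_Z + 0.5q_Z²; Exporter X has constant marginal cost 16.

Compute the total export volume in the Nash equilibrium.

14.125

Exporter Z's profit: π = q_Z(70.4 − 2(q_Z + q_X)) − 39q_Z − 0.5q_Z².
∂π/∂q_Z = 31.4 − 5q_Z − 2q_X = 0, so q_Z = 6.28 − 0.4q_X.
For X: ∂π/∂q_X = 54.4 − 4q_X − 2q_Z = 0 ⇒ q_X = 13.6 − 0.5q_Z.
Solving the two reaction functions simultaneously: (1 − (−0.4)(−0.5))q_Z = 6.28 − 0.4·13.6, so 0.8q_Z = 0.84 and q_Z = 1.05.
Then q_X = 13.6 − 0.5·1.05 = 13.075.
Total export volume: 1.05 + 13.075 = 14.125.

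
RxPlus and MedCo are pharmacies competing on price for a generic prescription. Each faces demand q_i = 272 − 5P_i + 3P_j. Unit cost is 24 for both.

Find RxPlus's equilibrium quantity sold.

160

RxPlus's profit: π = (P_{RxPlus} − 24)(272 − 5P_{RxPlus} + 3P_{MedCo}).
∂π/∂P_{RxPlus} = 392 − 10P_{RxPlus} + 3P_{MedCo} = 0 ⇒ P_{RxPlus} = 39.2 + 0.3P_{MedCo}.
The game is symmetric, so in equilibrium P_{MedCo} = P_{RxPlus}: the reaction function gives 0.7P_{RxPlus} = 39.2, hence P_{RxPlus} = 56.
q_{RxPlus} = 272 − 5·56 + 3·56 = 160.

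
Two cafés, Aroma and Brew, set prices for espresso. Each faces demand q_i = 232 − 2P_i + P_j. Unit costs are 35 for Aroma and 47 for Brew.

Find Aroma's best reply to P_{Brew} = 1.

Aroma's profit: π = (P_{Aroma} − 35)(232 − 2P_{Aroma} + P_{Brew}).
∂π/∂P_{Aroma} = 302 − 4P_{Aroma} + P_{Brew} = 0 ⇒ P_{Aroma} = 75.5 + 0.25P_{Brew}.
At P_{Brew} = 1: P_{Aroma} = 75.5 + 0.25·1 = 75.75.

75.75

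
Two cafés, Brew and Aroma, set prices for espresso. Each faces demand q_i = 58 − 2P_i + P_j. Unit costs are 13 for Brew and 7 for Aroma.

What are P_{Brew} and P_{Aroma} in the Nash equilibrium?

Brew's profit: π = (P_{Brew} − 13)(58 − 2P_{Brew} + P_{Aroma}).
∂π/∂P_{Brew} = 84 − 4P_{Brew} + P_{Aroma} = 0 ⇒ P_{Brew} = 21 + 0.25P_{Aroma}.
Similarly P_{Aroma} = 18 + 0.25P_{Brew}.
Plugging P_{Aroma} into Brew's best response: P_{Brew} = 21 + 0.25(18 + 0.25P_{Brew}) ⇒ 0.9375P_{Brew} = 25.5, so P_{Brew} = 27.2.
Then P_{Aroma} = 18 + 0.25·27.2 = 24.8.

27.2, 24.8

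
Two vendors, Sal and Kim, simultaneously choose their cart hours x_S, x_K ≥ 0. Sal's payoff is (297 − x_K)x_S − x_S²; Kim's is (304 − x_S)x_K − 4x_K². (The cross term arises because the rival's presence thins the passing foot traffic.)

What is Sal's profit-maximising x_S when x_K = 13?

142

Expanding Sal's payoff: 297x_S − x_Kx_S − x_S².
∂π/∂x_S = 297 − x_K − 2x_S = 0, so x_S = 148.5 − 0.5x_K.
At x_K = 13: x_S = 148.5 − 0.5·13 = 142.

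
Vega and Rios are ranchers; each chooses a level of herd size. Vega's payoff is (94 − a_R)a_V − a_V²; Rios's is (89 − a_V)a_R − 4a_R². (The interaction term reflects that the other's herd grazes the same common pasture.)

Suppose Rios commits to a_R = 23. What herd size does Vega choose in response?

35.5

Expanding Vega's payoff: 94a_V − a_Ra_V − a_V².
∂π/∂a_V = 94 − a_R − 2a_V = 0, so a_V = 47 − 0.5a_R.
At a_R = 23: a_V = 47 − 0.5·23 = 35.5.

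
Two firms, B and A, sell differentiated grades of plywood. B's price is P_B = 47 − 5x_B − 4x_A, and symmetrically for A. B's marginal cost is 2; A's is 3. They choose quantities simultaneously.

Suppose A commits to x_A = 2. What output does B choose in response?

Firm B's profit: π = x_B(47 − 5x_B − 4x_A) − 2x_B.
∂π/∂x_B = 45 − 10x_B − 4x_A = 0 ⇒ x_B = 4.5 − 0.4x_A.
At x_A = 2: x_B = 4.5 − 0.4·2 = 3.7.

3.7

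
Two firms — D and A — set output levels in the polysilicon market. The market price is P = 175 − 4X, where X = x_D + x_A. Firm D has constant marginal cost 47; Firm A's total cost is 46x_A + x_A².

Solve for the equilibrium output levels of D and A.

Firm D's profit: π = x_D(175 − 4(x_D + x_A)) − 47x_D.
∂π/∂x_D = 128 − 8x_D − 4x_A = 0, so x_D = 16 − 0.5x_A.
For A: ∂π/∂x_A = 129 − 10x_A − 4x_D = 0 ⇒ x_A = 12.9 − 0.4x_D.
Plugging x_A into D's best response: x_D = 16 − 0.5(12.9 − 0.4x_D) ⇒ 0.8x_D = 9.55, so x_D = 11.9375.
Then x_A = 12.9 − 0.4·11.9375 = 8.125.

11.9375, 8.125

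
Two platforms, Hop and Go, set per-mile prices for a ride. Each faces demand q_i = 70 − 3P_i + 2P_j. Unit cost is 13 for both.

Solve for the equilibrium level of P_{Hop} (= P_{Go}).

Hop's profit: π = (P_{Hop} − 13)(70 − 3P_{Hop} + 2P_{Go}).
∂π/∂P_{Hop} = 109 − 6P_{Hop} + 2P_{Go} = 0 ⇒ P_{Hop} = 109/6 + (1/3)P_{Go}.
Setting P_{Hop} = P_{Go} in the reaction function: P_{Hop} = 109/6 + (1/3)P_{Hop}, so P_{Hop} = (109/6) / (2/3) = 27.25.

27.25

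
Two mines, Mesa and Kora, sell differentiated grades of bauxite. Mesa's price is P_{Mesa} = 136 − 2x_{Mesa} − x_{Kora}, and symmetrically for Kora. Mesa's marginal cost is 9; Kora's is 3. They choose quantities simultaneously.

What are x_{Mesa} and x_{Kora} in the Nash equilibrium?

25, 27

Mine Mesa's profit: π = x_{Mesa}(136 − 2x_{Mesa} − x_{Kora}) − 9x_{Mesa}.
∂π/∂x_{Mesa} = 127 − 4x_{Mesa} − x_{Kora} = 0 ⇒ x_{Mesa} = 31.75 − 0.25x_{Kora}.
Similarly x_{Kora} = 33.25 − 0.25x_{Mesa}.
Plugging x_{Kora} into Mesa's best response: x_{Mesa} = 31.75 − 0.25(33.25 − 0.25x_{Mesa}) ⇒ 0.9375x_{Mesa} = 23.4375, so x_{Mesa} = 25.
Then x_{Kora} = 33.25 − 0.25·25 = 27.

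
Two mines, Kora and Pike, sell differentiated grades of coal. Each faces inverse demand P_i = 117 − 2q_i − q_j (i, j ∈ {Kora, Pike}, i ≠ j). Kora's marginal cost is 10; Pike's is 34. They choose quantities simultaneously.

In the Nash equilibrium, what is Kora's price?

56

Mine Kora's profit: π = q_{Kora}(117 − 2q_{Kora} − q_{Pike}) − 10q_{Kora}.
∂π/∂q_{Kora} = 107 − 4q_{Kora} − q_{Pike} = 0 ⇒ q_{Kora} = 26.75 − 0.25q_{Pike}.
Similarly q_{Pike} = 20.75 − 0.25q_{Kora}.
Substituting the second reaction function into the first: q_{Kora} = 26.75 − 0.25(20.75 − 0.25q_{Kora}), which gives 0.9375q_{Kora} = 21.5625 ⇒ q_{Kora} = 23.
Then q_{Pike} = 20.75 − 0.25·23 = 15.
P_{Kora} = 117 − 2·23 − 15 = 56.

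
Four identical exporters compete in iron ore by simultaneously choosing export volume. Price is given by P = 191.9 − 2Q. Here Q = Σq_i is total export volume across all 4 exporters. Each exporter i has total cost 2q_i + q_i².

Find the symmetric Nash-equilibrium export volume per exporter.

15.825

A representative exporter's profit is π_i = q_i(191.9 − 2Q) − 2q_i − q_i², with Q = q_i + Σ_{j≠i} q_j.
First-order condition: 189.9 − 6q_i − 2Σ_{j≠i} q_j = 0.
With identical exporters, set every q_j = q: then 189.9 − 6q − 6q = 0, i.e. q = 189.9/12 = 15.825.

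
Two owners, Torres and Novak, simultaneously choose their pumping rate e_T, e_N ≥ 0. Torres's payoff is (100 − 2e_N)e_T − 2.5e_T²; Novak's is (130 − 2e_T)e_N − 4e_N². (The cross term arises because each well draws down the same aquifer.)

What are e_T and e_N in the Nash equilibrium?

Expanding Torres's payoff: 100e_T − 2e_Ne_T − 2.5e_T².
∂π/∂e_T = 100 − 2e_N − 5e_T = 0, so e_T = 20 − 0.4e_N.
Likewise for Novak: e_N = 16.25 − 0.25e_T.
Plugging e_N into Torres's best response: e_T = 20 − 0.4(16.25 − 0.25e_T) ⇒ 0.9e_T = 13.5, so e_T = 15.
Then e_N = 16.25 − 0.25·15 = 12.5.

15, 12.5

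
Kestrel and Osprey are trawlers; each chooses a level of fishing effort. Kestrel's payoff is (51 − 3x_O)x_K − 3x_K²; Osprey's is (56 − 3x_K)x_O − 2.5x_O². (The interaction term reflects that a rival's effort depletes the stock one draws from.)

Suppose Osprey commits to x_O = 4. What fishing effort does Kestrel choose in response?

6.5

Expanding Kestrel's payoff: 51x_K − 3x_Ox_K − 3x_K².
∂π/∂x_K = 51 − 3x_O − 6x_K = 0, so x_K = 8.5 − 0.5x_O.
At x_O = 4: x_K = 8.5 − 0.5·4 = 6.5.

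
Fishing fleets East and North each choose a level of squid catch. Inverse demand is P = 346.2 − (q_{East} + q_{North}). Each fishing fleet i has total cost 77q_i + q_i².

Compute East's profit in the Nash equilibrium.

Fishing fleet East's profit: π = q_{East}(346.2 − (q_{East} + q_{North})) − 77q_{East} − q_{East}².
∂π/∂q_{East} = 269.2 − 4q_{East} − q_{North} = 0, so q_{East} = 67.3 − 0.25q_{North}.
By symmetry q_{North} = q_{East}; substituting into the reaction function, 1.25q_{East} = 67.3 and q_{East} = 53.84.
Price P = 346.2 − 107.68 = 238.52.
East's profit: (238.52 − 77)·53.84 − (53.84)² = 5797.4912.

5797.4912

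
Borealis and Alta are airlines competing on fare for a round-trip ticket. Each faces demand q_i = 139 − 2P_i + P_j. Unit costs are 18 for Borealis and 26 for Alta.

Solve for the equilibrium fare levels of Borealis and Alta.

59.4, 62.6

Borealis's profit: π = (P_{Borealis} − 18)(139 − 2P_{Borealis} + P_{Alta}).
∂π/∂P_{Borealis} = 175 − 4P_{Borealis} + P_{Alta} = 0 ⇒ P_{Borealis} = 43.75 + 0.25P_{Alta}.
Similarly P_{Alta} = 47.75 + 0.25P_{Borealis}.
Plugging P_{Alta} into Borealis's best response: P_{Borealis} = 43.75 + 0.25(47.75 + 0.25P_{Borealis}) ⇒ 0.9375P_{Borealis} = 55.6875, so P_{Borealis} = 59.4.
Then P_{Alta} = 47.75 + 0.25·59.4 = 62.6.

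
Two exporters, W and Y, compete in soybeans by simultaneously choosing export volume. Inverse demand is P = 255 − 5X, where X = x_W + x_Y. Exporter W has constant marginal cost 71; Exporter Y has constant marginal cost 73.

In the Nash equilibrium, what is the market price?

Exporter W's profit: π = x_W(255 − 5(x_W + x_Y)) − 71x_W.
∂π/∂x_W = 184 − 10x_W − 5x_Y = 0, so x_W = 18.4 − 0.5x_Y.
By the same steps for Y: x_Y = 18.2 − 0.5x_W.
Solving the two reaction functions simultaneously: (1 − (−0.5)(−0.5))x_W = 18.4 − 0.5·18.2, so 0.75x_W = 9.3 and x_W = 12.4.
Then x_Y = 18.2 − 0.5·12.4 = 12.
Equilibrium price: P = 255 − 5·24.4 = 133.

133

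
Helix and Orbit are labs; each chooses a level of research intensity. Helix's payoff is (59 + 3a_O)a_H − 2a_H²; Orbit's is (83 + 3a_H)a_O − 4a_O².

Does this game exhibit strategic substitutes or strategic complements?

strategic complements

Expanding Helix's payoff: 59a_H + 3a_Oa_H − 2a_H².
∂π/∂a_H = 59 + 3a_O − 4a_H = 0, so a_H = 14.75 + 0.75a_O.
The best-response slope da_H/da_O = 0.75 > 0: the reaction function is upward-sloping, so the choices are strategic complements.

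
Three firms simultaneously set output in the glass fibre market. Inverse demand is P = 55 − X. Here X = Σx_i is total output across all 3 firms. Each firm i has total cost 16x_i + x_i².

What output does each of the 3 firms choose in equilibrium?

6.5

A representative firm's profit is π_i = x_i(55 − X) − 16x_i − x_i², with X = x_i + Σ_{j≠i} x_j.
First-order condition: 39 − 4x_i − Σ_{j≠i} x_j = 0.
In a symmetric equilibrium every firm chooses the same x, so Σ_{j≠i} x_j = 2x. The condition becomes 39 − 6x = 0, giving x = 39/6 = 6.5.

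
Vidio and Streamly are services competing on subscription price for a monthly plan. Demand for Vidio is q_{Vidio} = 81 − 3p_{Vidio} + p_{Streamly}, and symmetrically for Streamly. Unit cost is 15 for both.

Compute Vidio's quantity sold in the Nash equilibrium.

30.6

Vidio's profit: π = (p_{Vidio} − 15)(81 − 3p_{Vidio} + p_{Streamly}).
∂π/∂p_{Vidio} = 126 − 6p_{Vidio} + p_{Streamly} = 0 ⇒ p_{Vidio} = 21 + (1/6)p_{Streamly}.
The game is symmetric, so in equilibrium p_{Streamly} = p_{Vidio}: the reaction function gives (5/6)p_{Vidio} = 21, hence p_{Vidio} = 25.2.
q_{Vidio} = 81 − 3·25.2 + 25.2 = 30.6.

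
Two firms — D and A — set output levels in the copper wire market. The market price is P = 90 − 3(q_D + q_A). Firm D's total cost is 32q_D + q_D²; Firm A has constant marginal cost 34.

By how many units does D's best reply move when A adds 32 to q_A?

-12

Firm D's profit: π = q_D(90 − 3(q_D + q_A)) − 32q_D − q_D².
∂π/∂q_D = 58 − 8q_D − 3q_A = 0, so q_D = 7.25 − 0.375q_A.
The reaction-function slope is −0.375, so a 32-unit rise in q_A moves q_D by −0.375 × 32 = −12. D's best response falls — the actions are strategic substitutes.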